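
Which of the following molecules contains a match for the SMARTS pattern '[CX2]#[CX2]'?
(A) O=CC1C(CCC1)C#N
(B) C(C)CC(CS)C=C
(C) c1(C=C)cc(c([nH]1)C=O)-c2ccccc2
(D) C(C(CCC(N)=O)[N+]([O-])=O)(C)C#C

D

[CX2]#[CX2] describes a carbon-carbon triple bond (an alkyne).
(A) has a nitrile (-C#N) but the triple bond is C#N, not C#C.
(B) has a vinyl group (-CH=CH2) but the C=C is a double bond; both carbons are CX3, not CX2.
(C) has a vinyl group (-CH=CH2) but the C=C is a double bond; both carbons are CX3, not CX2.
(D) contains an ethynyl group (-C#CH), which satisfies every atom and bond constraint.
So the answer is (D).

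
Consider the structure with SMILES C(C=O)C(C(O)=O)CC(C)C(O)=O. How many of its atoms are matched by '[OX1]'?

The query [OX1] means: aliphatic oxygen with one total connection — typically a carbonyl =O or an oxide.
Check the 13 heavy atoms by environment: 5× C (X4) → no; 3× C (X3) → no; 3× O (X1) → match; 2× O (X2) → no.
That gives 3 matching atoms.

3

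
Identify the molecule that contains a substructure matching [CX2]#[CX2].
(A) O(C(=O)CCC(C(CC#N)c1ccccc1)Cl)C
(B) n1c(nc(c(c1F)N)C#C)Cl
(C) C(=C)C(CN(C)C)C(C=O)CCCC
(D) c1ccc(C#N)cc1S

[CX2]#[CX2] describes a carbon-carbon triple bond (an alkyne).
(A) has a nitrile (-C#N) but the triple bond is C#N, not C#C.
(B) contains an ethynyl group (-C#CH), which satisfies every atom and bond constraint.
(C) has a vinyl group (-CH=CH2) but the C=C is a double bond; both carbons are CX3, not CX2.
(D) has a nitrile (-C#N) but the triple bond is C#N, not C#C.
So the answer is (B).

B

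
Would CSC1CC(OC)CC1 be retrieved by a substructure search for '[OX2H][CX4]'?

The pattern [OX2H][CX4] describes a hydroxyl oxygen bound to an sp3 (X4) carbon — an aliphatic alcohol.
The closest candidate here is a methoxy ether (-OCH3), but the oxygen has H0 (ether), not H1. No other fragment satisfies the full query, so there is no match.

No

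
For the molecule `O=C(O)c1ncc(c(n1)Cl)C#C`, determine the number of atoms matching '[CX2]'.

Check the 12 heavy atoms by environment: 2× n (aromatic, X2) → no; 4× c (aromatic, X3) → no; 2× C (X2) → match; 1× Cl (X1) → no; 1× C (X3) → no; 1× O (X1) → no; 1× O (X2) → no.
That gives 2 matching atoms.

2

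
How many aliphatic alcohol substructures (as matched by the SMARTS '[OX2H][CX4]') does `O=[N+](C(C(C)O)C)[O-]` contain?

1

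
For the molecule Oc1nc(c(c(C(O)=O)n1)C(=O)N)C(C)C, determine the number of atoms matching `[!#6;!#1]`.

7

Check the 16 heavy atoms by environment: 2× n (aromatic) → match; 4× c (aromatic) → no; 5× C → no; 4× O → match; 1× N → match.
Summing the matching environments: 2 + 4 + 1 = 7 matching atoms.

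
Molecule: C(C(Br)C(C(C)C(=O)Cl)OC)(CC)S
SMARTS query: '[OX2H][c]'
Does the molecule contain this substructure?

No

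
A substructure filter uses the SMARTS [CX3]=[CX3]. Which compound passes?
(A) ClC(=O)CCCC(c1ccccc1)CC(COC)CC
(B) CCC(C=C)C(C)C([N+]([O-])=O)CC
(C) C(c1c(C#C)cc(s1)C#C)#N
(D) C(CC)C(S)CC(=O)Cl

B

[CX3]=[CX3] describes a non-aromatic C=C double bond between two sp2 carbons (an alkene).
(A) has an ethyl group (-CH2CH3) but its C-C bond is a single bond between CX4 carbons, not CX3=CX3.
(B) contains a vinyl group (-CH=CH2), which satisfies every atom and bond constraint.
(C) has an ethynyl group (-C#CH) but the C-C bond is a triple bond, not a double bond.
(D) has an ethyl group (-CH2CH3) but its C-C bond is a single bond between CX4 carbons, not CX3=CX3.
So the answer is (B).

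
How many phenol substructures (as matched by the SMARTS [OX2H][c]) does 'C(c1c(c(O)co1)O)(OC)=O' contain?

[OX2H][c] is the SMARTS for a phenol: a hydroxyl oxygen attached to an aromatic carbon.
The molecule carries 2 separate instances of a hydroxyl group (-OH) meeting every constraint; each maps to a distinct set of atoms, giving 2 matches.

2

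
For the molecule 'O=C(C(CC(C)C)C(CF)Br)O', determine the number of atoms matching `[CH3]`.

2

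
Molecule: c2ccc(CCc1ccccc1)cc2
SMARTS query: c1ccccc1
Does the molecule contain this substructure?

Yes

The pattern c1ccccc1 describes six aromatic carbons in a ring — a benzene ring.
The molecule carries a phenyl ring, whose atoms satisfy every constraint of the query, so the pattern matches.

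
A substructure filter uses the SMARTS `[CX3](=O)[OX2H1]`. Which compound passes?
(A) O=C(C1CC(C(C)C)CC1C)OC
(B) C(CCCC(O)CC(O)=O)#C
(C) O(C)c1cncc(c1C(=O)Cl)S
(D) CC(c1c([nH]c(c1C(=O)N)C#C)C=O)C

[CX3](=O)[OX2H1] describes an sp2 carbon double-bonded to O and single-bonded to an -OH oxygen (a carboxylic acid).
(A) has a methyl-ester group (-C(=O)OCH3) but the singly-bonded O has no H (OX2H0, not OX2H1).
(B) contains a carboxylic acid group (-C(=O)OH), which satisfies every atom and bond constraint.
(C) has an acyl chloride (-C(=O)Cl) but the carbonyl is bonded to Cl, not to an -OH oxygen.
(D) has a primary amide (-C(=O)NH2) but the carbonyl is bonded to N, not to an -OH oxygen.
So the answer is (B).

B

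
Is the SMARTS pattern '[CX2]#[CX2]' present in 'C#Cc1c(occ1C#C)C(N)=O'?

Yes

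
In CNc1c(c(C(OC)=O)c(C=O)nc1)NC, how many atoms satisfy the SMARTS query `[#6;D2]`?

2

The query [#6;D2] means: any carbon bonded to exactly two heavy atoms.
Check the 16 heavy atoms by environment: 1× n (aromatic, D2) → no; 1× c (aromatic, D2) → match; 4× c (aromatic, D3) → no; 2× N (D2) → no; 3× C (D1) → no; 1× C (D3) → no; 2× O (D1) → no; 1× O (D2) → no; 1× C (D2) → match.
Summing the matching environments: 1 + 1 = 2 matching atoms.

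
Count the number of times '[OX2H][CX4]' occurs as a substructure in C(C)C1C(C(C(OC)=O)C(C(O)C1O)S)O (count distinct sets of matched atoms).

3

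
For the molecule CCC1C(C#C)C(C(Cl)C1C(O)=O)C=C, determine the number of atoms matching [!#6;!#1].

3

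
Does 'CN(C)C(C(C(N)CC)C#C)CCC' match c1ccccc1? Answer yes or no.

The pattern c1ccccc1 describes six aromatic carbons in a ring — a benzene ring.
The closest candidate here is a methyl group (-CH3), but no six-membered all-carbon aromatic ring is present. No other fragment satisfies the full query, so there is no match.

No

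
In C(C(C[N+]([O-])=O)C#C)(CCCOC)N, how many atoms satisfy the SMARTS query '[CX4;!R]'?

7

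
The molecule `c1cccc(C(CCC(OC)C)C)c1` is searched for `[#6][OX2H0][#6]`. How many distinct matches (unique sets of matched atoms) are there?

[#6][OX2H0][#6] is the SMARTS for an ether: an aliphatic oxygen bridging two carbons with no H on the oxygen.
Exactly one fragment in the molecule meets all constraints, giving 1 match.

1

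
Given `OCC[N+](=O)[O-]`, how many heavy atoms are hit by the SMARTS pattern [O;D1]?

3

The query [O;D1] means: aliphatic oxygen bonded to exactly one heavy atom.
Check the 6 heavy atoms by environment: 2× C (D2) → no; 1× N (charge +1, D3) → no; 1× O (charge -1, D1) → match; 2× O (D1) → match.
Summing the matching environments: 1 + 2 = 3 matching atoms.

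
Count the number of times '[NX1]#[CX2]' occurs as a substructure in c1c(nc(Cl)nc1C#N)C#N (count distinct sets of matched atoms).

2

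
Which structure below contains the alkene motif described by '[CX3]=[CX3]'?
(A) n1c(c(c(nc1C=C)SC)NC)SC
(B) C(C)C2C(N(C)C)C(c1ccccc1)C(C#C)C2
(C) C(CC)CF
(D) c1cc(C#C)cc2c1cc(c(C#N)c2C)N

[CX3]=[CX3] describes a non-aromatic C=C double bond between two sp2 carbons (an alkene).
(A) contains a vinyl group (-CH=CH2), which satisfies every atom and bond constraint.
(B) has an ethyl group (-CH2CH3) but its C-C bond is a single bond between CX4 carbons, not CX3=CX3.
(C) has an ethyl group (-CH2CH3) but its C-C bond is a single bond between CX4 carbons, not CX3=CX3.
(D) has an ethynyl group (-C#CH) but the C-C bond is a triple bond, not a double bond.
So the answer is (A).

A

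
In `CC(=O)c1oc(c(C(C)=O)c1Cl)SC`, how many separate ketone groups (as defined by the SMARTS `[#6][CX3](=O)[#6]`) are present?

2

[#6][CX3](=O)[#6] is the SMARTS for a ketone: a carbonyl carbon (no H) flanked by two carbons.
The molecule carries 2 separate instances of an acetyl/ketone group (-C(=O)CH3) meeting every constraint; each maps to a distinct set of atoms, giving 2 matches.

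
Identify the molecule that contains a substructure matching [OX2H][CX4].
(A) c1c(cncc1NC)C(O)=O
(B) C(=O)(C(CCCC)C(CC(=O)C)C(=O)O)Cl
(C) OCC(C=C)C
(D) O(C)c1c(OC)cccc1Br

[OX2H][CX4] describes a hydroxyl oxygen bound to an sp3 (X4) carbon (an aliphatic alcohol).
(A) has a carboxylic acid group (-C(=O)OH) but the -OH is on a CX3 carbonyl carbon, not a CX4 carbon.
(B) has a carboxylic acid group (-C(=O)OH) but the -OH is on a CX3 carbonyl carbon, not a CX4 carbon.
(C) contains a hydroxyl group (-OH), which satisfies every atom and bond constraint.
(D) has a methoxy ether (-OCH3) but the oxygen has H0 (ether), not H1.
So the answer is (C).

C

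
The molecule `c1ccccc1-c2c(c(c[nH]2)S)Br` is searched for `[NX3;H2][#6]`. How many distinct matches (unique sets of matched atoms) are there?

0

[NX3;H2][#6] is the SMARTS for a primary amine: a trivalent nitrogen with two H attached to carbon.
No fragment in the molecule satisfies every constraint, giving 0 matches.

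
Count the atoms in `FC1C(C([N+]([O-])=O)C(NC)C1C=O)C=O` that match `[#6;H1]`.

7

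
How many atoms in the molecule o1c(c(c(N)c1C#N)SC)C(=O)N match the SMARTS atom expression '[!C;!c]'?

The query [!C;!c] means: neither aliphatic nor aromatic carbon — same as [!#6].
Check the 13 heavy atoms by environment: 1× o (aromatic) → match; 4× c (aromatic) → no; 3× C → no; 1× O → match; 3× N → match; 1× S → match.
Summing the matching environments: 1 + 1 + 3 + 1 = 6 matching atoms.

6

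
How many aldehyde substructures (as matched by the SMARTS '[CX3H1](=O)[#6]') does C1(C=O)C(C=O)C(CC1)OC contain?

2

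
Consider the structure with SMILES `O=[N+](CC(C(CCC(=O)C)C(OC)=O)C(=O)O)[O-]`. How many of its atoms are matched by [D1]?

The query [D1] means: atom with exactly one heavy-atom neighbour (degree 1).
Check the 18 heavy atoms by environment: 3× C (D2) → no; 5× C (D3) → no; 1× N (charge +1, D3) → no; 1× O (charge -1, D1) → match; 5× O (D1) → match; 2× C (D1) → match; 1× O (D2) → no.
Summing the matching environments: 1 + 5 + 2 = 8 matching atoms.

8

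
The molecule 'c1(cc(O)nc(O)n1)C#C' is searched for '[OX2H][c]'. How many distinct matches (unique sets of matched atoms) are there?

2

[OX2H][c] is the SMARTS for a phenol: a hydroxyl oxygen attached to an aromatic carbon.
The molecule carries 2 separate instances of a hydroxyl group (-OH) meeting every constraint; each maps to a distinct set of atoms, giving 2 matches.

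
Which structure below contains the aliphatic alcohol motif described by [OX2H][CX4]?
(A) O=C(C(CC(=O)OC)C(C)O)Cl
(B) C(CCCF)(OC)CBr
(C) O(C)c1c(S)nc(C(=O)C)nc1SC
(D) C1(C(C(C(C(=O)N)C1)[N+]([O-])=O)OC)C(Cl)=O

A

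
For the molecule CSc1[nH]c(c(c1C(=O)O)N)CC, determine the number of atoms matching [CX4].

3

The query [CX4] means: C with X4: aliphatic carbon with exactly 4 total connections (bonds + H).
Check the 13 heavy atoms by environment: 1× n (aromatic, X3) → no; 4× c (aromatic, X3) → no; 1× N (X3) → no; 3× C (X4) → match; 1× S (X2) → no; 1× C (X3) → no; 1× O (X1) → no; 1× O (X2) → no.
That gives 3 matching atoms.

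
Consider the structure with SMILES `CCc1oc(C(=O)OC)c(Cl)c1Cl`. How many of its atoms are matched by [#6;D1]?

2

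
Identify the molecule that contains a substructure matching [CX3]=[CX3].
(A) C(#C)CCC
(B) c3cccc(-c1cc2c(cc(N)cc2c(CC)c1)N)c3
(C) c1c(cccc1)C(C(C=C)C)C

[CX3]=[CX3] describes a non-aromatic C=C double bond between two sp2 carbons (an alkene).
(A) has an ethynyl group (-C#CH) but the C-C bond is a triple bond, not a double bond.
(B) has an ethyl group (-CH2CH3) but its C-C bond is a single bond between CX4 carbons, not CX3=CX3.
(C) contains a vinyl group (-CH=CH2), which satisfies every atom and bond constraint.
So the answer is (C).

C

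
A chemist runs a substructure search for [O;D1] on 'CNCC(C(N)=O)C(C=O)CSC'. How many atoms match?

The query [O;D1] means: aliphatic oxygen bonded to exactly one heavy atom.
Check the 13 heavy atoms by environment: 3× C (D2) → no; 3× C (D3) → no; 2× O (D1) → match; 1× N (D1) → no; 1× S (D2) → no; 2× C (D1) → no; 1× N (D2) → no.
That gives 2 matching atoms.

2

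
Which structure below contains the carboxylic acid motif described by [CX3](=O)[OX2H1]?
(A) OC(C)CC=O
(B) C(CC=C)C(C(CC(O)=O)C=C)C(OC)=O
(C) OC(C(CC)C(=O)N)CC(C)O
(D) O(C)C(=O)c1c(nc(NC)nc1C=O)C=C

B

[CX3](=O)[OX2H1] describes an sp2 carbon double-bonded to O and single-bonded to an -OH oxygen (a carboxylic acid).
(A) has an aldehyde (-CHO) but there is no singly-bonded oxygen on the carbonyl carbon.
(B) contains a carboxylic acid group (-C(=O)OH), which satisfies every atom and bond constraint.
(C) has a primary amide (-C(=O)NH2) but the carbonyl is bonded to N, not to an -OH oxygen.
(D) has an aldehyde (-CHO) but there is no singly-bonded oxygen on the carbonyl carbon.
So the answer is (B).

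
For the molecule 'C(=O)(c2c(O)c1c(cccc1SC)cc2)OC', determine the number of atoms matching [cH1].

5

The query [cH1] means: aromatic carbon bearing exactly one hydrogen.
Check the 17 heavy atoms by environment: 5× c (aromatic, H0) → no; 5× c (aromatic, H1) → match; 1× S (H0) → no; 2× C (H3) → no; 1× O (H1) → no; 1× C (H0) → no; 2× O (H0) → no.
That gives 5 matching atoms.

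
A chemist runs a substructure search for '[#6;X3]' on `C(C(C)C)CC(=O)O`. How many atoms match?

1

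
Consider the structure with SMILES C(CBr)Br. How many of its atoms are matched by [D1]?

2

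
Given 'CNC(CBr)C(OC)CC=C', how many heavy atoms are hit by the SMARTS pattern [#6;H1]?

3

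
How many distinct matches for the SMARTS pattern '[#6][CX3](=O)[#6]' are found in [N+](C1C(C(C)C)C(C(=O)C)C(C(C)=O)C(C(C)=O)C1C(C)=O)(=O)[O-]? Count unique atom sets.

4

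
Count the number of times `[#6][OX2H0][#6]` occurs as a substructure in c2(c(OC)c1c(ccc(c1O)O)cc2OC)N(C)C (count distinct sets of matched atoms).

[#6][OX2H0][#6] is the SMARTS for an ether: an aliphatic oxygen bridging two carbons with no H on the oxygen.
The molecule carries 2 separate instances of a methoxy ether (-OCH3) meeting every constraint; each maps to a distinct set of atoms, giving 2 matches.

2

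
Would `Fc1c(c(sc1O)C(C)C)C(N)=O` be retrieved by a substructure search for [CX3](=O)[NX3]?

Yes

The pattern [CX3](=O)[NX3] describes a carbonyl carbon bonded to a trivalent nitrogen — an amide.
The molecule carries a primary amide (-C(=O)NH2), whose atoms satisfy every constraint of the query, so the pattern matches.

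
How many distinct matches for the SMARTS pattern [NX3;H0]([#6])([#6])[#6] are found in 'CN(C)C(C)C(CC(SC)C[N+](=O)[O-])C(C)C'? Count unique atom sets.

[NX3;H0]([#6])([#6])[#6] is the SMARTS for a tertiary amine: a trivalent nitrogen with no H, bonded to three carbons.
Exactly one fragment in the molecule meets all constraints, giving 1 match.

1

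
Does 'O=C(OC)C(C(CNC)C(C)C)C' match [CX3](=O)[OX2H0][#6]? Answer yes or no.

Yes

The pattern [CX3](=O)[OX2H0][#6] describes a carbonyl carbon bonded to an oxygen that is itself bonded to carbon (no H on that O) — an ester.
The molecule carries a methyl-ester group (-C(=O)OCH3), whose atoms satisfy every constraint of the query, so the pattern matches.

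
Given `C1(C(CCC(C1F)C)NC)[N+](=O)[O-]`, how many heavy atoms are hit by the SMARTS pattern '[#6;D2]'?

2

The query [#6;D2] means: any carbon bonded to exactly two heavy atoms.
Check the 13 heavy atoms by environment: 4× C (D3) → no; 2× C (D2) → match; 1× N (charge +1, D3) → no; 1× O (charge -1, D1) → no; 1× O (D1) → no; 2× C (D1) → no; 1× F (D1) → no; 1× N (D2) → no.
That gives 2 matching atoms.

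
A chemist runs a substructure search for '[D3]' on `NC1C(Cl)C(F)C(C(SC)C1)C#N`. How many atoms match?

The query [D3] means: atom with exactly three heavy-atom neighbours.
Check the 13 heavy atoms by environment: 5× C (D3) → match; 2× C (D2) → no; 1× S (D2) → no; 1× C (D1) → no; 1× Cl (D1) → no; 2× N (D1) → no; 1× F (D1) → no.
That gives 5 matching atoms.

5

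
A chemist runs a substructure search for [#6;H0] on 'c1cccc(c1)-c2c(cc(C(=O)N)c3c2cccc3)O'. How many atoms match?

7

The query [#6;H0] means: any carbon with no attached hydrogen.
Check the 20 heavy atoms by environment: 6× c (aromatic, H0) → match; 10× c (aromatic, H1) → no; 1× O (H1) → no; 1× C (H0) → match; 1× O (H0) → no; 1× N (H2) → no.
Summing the matching environments: 6 + 1 = 7 matching atoms.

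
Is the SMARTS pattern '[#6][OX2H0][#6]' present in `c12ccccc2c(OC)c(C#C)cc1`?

Yes

The pattern [#6][OX2H0][#6] describes an aliphatic oxygen bridging two carbons with no H on the oxygen — an ether.
The molecule carries a methoxy ether (-OCH3), whose atoms satisfy every constraint of the query, so the pattern matches.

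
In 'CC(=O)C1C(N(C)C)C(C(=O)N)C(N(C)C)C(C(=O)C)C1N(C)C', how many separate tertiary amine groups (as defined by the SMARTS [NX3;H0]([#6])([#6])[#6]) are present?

3

[NX3;H0]([#6])([#6])[#6] is the SMARTS for a tertiary amine: a trivalent nitrogen with no H, bonded to three carbons.
The molecule carries 3 separate instances of a dimethylamino group (-N(CH3)2) meeting every constraint; each maps to a distinct set of atoms, giving 3 matches.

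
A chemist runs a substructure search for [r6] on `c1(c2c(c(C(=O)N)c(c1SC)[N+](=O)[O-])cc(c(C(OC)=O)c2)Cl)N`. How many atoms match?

10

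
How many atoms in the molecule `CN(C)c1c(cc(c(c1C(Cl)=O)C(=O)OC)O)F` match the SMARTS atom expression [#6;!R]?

5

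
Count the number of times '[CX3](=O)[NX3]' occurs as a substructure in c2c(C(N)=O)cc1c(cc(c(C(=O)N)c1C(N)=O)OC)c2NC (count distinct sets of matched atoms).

[CX3](=O)[NX3] is the SMARTS for an amide: a carbonyl carbon bonded to a trivalent nitrogen.
The molecule carries 3 separate instances of a primary amide (-C(=O)NH2) meeting every constraint; each maps to a distinct set of atoms, giving 3 matches.

3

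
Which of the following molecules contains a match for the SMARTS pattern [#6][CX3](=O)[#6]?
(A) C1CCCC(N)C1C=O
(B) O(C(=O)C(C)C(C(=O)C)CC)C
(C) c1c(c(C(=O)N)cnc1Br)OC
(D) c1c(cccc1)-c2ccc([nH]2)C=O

[#6][CX3](=O)[#6] describes a carbonyl carbon (no H) flanked by two carbons (a ketone).
(A) has an aldehyde (-CHO) but the carbonyl carbon has H1, so it is not flanked by two carbons.
(B) contains an acetyl/ketone group (-C(=O)CH3), which satisfies every atom and bond constraint.
(C) has a primary amide (-C(=O)NH2) but one neighbour of the carbonyl carbon is N, not C.
(D) has an aldehyde (-CHO) but the carbonyl carbon has H1, so it is not flanked by two carbons.
So the answer is (B).

B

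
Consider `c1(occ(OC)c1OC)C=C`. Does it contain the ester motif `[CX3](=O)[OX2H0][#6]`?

No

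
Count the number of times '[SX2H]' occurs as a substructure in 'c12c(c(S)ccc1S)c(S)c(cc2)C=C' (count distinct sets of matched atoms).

3

[SX2H] is the SMARTS for a thiol: an aliphatic sulfur with two connections, one being H.
The molecule carries 3 separate instances of a thiol (-SH) meeting every constraint; each maps to a distinct set of atoms, giving 3 matches.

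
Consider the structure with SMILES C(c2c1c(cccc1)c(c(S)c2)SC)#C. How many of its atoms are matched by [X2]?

Check the 15 heavy atoms by environment: 10× c (aromatic, X3) → no; 2× C (X2) → match; 2× S (X2) → match; 1× C (X4) → no.
Summing the matching environments: 2 + 2 = 4 matching atoms.

4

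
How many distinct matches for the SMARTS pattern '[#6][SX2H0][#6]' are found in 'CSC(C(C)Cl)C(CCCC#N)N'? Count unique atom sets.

1

[#6][SX2H0][#6] is the SMARTS for a thioether: an aliphatic sulfur bridging two carbons with no H on the sulfur.
Exactly one fragment in the molecule meets all constraints, giving 1 match.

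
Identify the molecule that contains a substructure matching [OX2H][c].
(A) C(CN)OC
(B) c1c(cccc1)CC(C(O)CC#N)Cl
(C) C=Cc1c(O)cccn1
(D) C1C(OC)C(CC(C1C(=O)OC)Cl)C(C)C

C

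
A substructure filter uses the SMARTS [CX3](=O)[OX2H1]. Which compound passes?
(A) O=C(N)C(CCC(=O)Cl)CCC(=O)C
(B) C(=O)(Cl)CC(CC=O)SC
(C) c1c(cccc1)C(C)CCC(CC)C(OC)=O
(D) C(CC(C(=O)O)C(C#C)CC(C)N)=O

[CX3](=O)[OX2H1] describes an sp2 carbon double-bonded to O and single-bonded to an -OH oxygen (a carboxylic acid).
(A) has an acyl chloride (-C(=O)Cl) but the carbonyl is bonded to Cl, not to an -OH oxygen.
(B) has an acyl chloride (-C(=O)Cl) but the carbonyl is bonded to Cl, not to an -OH oxygen.
(C) has a methyl-ester group (-C(=O)OCH3) but the singly-bonded O has no H (OX2H0, not OX2H1).
(D) contains a carboxylic acid group (-C(=O)OH), which satisfies every atom and bond constraint.
So the answer is (D).

D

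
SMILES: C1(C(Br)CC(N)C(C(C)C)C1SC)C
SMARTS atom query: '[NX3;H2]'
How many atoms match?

The query [NX3;H2] means: aliphatic N with 3 total connections, two of them H — an -NH2 nitrogen (amine or amide).
Check the 14 heavy atoms by environment: 6× C (H1, X4) → no; 1× C (H2, X4) → no; 4× C (H3, X4) → no; 1× S (H0, X2) → no; 1× Br (H0, X1) → no; 1× N (H2, X3) → match.
That gives 1 matching atom.

1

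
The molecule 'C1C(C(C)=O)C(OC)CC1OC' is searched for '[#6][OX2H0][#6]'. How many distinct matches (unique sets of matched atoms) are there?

2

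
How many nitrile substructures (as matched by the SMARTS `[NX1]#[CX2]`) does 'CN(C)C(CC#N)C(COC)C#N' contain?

2

[NX1]#[CX2] is the SMARTS for a nitrile: a nitrogen triple-bonded to a two-connected carbon.
The molecule carries 2 separate instances of a nitrile (-C#N) meeting every constraint; each maps to a distinct set of atoms, giving 2 matches.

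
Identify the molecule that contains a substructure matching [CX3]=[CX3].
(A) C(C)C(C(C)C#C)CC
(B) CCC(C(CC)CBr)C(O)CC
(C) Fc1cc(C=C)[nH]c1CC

[CX3]=[CX3] describes a non-aromatic C=C double bond between two sp2 carbons (an alkene).
(A) has an ethynyl group (-C#CH) but the C-C bond is a triple bond, not a double bond.
(B) has an ethyl group (-CH2CH3) but its C-C bond is a single bond between CX4 carbons, not CX3=CX3.
(C) contains a vinyl group (-CH=CH2), which satisfies every atom and bond constraint.
So the answer is (C).

C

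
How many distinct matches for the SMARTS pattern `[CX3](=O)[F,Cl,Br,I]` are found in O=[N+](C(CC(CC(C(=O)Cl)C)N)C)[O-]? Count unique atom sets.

[CX3](=O)[F,Cl,Br,I] is the SMARTS for an acyl halide: a carbonyl carbon bonded to a halogen.
Exactly one fragment in the molecule meets all constraints, giving 1 match.

1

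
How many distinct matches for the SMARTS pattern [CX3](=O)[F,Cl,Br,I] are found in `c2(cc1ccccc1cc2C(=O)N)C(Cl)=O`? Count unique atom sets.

1

[CX3](=O)[F,Cl,Br,I] is the SMARTS for an acyl halide: a carbonyl carbon bonded to a halogen.
Exactly one fragment in the molecule meets all constraints, giving 1 match.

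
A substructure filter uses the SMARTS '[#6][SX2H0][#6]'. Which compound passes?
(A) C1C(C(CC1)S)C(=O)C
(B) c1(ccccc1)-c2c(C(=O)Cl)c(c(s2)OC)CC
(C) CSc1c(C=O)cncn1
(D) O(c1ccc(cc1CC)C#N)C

C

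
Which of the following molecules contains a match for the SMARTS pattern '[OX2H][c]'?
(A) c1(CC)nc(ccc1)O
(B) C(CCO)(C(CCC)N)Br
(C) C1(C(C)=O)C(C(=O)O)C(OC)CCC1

A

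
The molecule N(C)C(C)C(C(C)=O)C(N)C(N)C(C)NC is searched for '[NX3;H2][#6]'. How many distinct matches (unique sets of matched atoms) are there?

[NX3;H2][#6] is the SMARTS for a primary amine: a trivalent nitrogen with two H attached to carbon.
The molecule carries 2 separate instances of a primary amino group (-NH2) meeting every constraint; each maps to a distinct set of atoms, giving 2 matches.

2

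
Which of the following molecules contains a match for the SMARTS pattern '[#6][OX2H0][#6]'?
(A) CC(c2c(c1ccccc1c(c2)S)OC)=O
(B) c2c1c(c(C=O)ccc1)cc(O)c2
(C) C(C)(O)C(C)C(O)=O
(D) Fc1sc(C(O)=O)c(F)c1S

A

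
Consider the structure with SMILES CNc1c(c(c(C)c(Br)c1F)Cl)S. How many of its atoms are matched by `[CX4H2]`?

0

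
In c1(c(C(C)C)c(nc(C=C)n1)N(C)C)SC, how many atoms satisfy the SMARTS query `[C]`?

Check the 16 heavy atoms by environment: 2× n (aromatic) → no; 4× c (aromatic) → no; 8× C → match; 1× N → no; 1× S → no.
That gives 8 matching atoms.

8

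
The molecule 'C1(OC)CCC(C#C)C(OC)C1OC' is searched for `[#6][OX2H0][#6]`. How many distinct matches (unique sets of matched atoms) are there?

3

[#6][OX2H0][#6] is the SMARTS for an ether: an aliphatic oxygen bridging two carbons with no H on the oxygen.
The molecule carries 3 separate instances of a methoxy ether (-OCH3) meeting every constraint; each maps to a distinct set of atoms, giving 3 matches.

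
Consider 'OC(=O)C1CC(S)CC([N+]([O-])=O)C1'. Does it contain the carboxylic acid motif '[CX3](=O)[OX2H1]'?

Yes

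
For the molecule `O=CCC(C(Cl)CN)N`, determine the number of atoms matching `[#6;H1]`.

The query [#6;H1] means: any carbon bearing exactly one hydrogen.
Check the 9 heavy atoms by environment: 2× C (H2) → no; 3× C (H1) → match; 1× Cl (H0) → no; 2× N (H2) → no; 1× O (H0) → no.
That gives 3 matching atoms.

3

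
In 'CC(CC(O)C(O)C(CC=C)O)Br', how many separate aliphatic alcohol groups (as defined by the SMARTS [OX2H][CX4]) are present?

[OX2H][CX4] is the SMARTS for an aliphatic alcohol: a hydroxyl oxygen bound to an sp3 (X4) carbon.
The molecule carries 3 separate instances of a hydroxyl group (-OH) meeting every constraint; each maps to a distinct set of atoms, giving 3 matches.

3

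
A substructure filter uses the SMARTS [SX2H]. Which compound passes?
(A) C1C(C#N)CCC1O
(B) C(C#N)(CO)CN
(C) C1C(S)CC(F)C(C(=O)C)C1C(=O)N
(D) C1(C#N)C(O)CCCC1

C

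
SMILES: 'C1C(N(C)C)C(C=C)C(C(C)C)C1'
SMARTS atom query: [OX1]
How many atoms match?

0

The query [OX1] means: aliphatic oxygen with one total connection — typically a carbonyl =O or an oxide.
Check the 13 heavy atoms by environment: 10× C (X4) → no; 1× N (X3) → no; 2× C (X3) → no.
No environment satisfies the query, so 0 matching atoms.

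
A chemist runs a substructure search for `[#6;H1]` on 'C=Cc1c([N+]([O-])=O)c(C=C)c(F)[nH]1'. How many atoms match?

2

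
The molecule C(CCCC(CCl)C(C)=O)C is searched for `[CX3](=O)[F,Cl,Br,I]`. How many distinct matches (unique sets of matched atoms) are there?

[CX3](=O)[F,Cl,Br,I] is the SMARTS for an acyl halide: a carbonyl carbon bonded to a halogen.
The molecule has a chloro substituent, but the Cl is not on a carbonyl carbon; nothing else fits, so there are 0 matches.

0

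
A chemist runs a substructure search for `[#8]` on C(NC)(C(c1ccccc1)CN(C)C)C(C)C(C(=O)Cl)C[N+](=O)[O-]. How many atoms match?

3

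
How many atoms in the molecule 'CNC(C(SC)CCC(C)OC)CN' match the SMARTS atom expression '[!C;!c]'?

4

The query [!C;!c] means: neither aliphatic nor aromatic carbon — same as [!#6].
Check the 14 heavy atoms by environment: 10× C → no; 1× O → match; 2× N → match; 1× S → match.
Summing the matching environments: 1 + 2 + 1 = 4 matching atoms.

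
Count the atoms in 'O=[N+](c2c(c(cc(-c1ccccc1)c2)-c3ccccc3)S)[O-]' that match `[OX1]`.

2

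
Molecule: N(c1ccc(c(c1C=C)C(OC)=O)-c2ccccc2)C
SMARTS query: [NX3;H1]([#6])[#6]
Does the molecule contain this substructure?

Yes

The pattern [NX3;H1]([#6])[#6] describes a trivalent nitrogen with one H, bonded to two carbons — a secondary amine.
The molecule carries an N-methylamino group (-NHCH3), whose atoms satisfy every constraint of the query, so the pattern matches.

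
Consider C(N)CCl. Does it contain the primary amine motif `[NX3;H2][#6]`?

The pattern [NX3;H2][#6] describes a trivalent nitrogen with two H attached to carbon — a primary amine.
The molecule carries a primary amino group (-NH2), whose atoms satisfy every constraint of the query, so the pattern matches.

Yes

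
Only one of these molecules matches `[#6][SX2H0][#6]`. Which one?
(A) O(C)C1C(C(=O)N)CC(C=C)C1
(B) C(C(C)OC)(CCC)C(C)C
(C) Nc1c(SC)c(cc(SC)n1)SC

C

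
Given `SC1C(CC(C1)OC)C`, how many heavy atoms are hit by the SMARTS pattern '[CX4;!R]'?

The query [CX4;!R] means: aliphatic carbon with four total connections, not in a ring.
Check the 9 heavy atoms by environment: 5× C (X4, in 5-ring) → no; 1× O (X2, acyclic) → no; 2× C (X4, acyclic) → match; 1× S (X2, acyclic) → no.
That gives 2 matching atoms.

2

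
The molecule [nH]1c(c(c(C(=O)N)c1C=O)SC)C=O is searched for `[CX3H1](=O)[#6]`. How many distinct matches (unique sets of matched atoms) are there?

2

[CX3H1](=O)[#6] is the SMARTS for an aldehyde: an sp2 carbon with one H, double-bonded to O and single-bonded to carbon.
The molecule carries 2 separate instances of an aldehyde (-CHO) meeting every constraint; each maps to a distinct set of atoms, giving 2 matches.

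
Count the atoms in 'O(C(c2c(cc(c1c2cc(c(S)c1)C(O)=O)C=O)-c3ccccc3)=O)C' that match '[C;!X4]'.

3

Check the 26 heavy atoms by environment: 16× c (aromatic, X3) → no; 3× C (X3) → match; 3× O (X1) → no; 1× S (X2) → no; 2× O (X2) → no; 1× C (X4) → no.
That gives 3 matching atoms.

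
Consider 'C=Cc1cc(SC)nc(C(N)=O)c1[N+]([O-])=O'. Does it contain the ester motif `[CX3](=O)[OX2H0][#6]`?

No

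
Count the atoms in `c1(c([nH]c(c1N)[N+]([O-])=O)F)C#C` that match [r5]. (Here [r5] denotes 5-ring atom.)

5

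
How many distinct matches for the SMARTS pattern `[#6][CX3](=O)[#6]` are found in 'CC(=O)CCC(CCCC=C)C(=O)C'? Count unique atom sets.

[#6][CX3](=O)[#6] is the SMARTS for a ketone: a carbonyl carbon (no H) flanked by two carbons.
The molecule carries 2 separate instances of an acetyl/ketone group (-C(=O)CH3) meeting every constraint; each maps to a distinct set of atoms, giving 2 matches.

2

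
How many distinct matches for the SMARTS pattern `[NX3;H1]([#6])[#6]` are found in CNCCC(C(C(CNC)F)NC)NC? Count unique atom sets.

4

[NX3;H1]([#6])[#6] is the SMARTS for a secondary amine: a trivalent nitrogen with one H, bonded to two carbons.
The molecule carries 4 separate instances of an N-methylamino group (-NHCH3) meeting every constraint; each maps to a distinct set of atoms, giving 4 matches.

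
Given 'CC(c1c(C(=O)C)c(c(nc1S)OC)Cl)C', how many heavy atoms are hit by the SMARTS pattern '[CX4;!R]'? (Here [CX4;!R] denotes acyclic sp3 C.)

The query [CX4;!R] means: aliphatic carbon with four total connections, not in a ring.
Check the 16 heavy atoms by environment: 1× n (aromatic, X2, in 6-ring) → no; 5× c (aromatic, X3, in 6-ring) → no; 1× S (X2, acyclic) → no; 1× O (X2, acyclic) → no; 5× C (X4, acyclic) → match; 1× C (X3, acyclic) → no; 1× O (X1, acyclic) → no; 1× Cl (X1, acyclic) → no.
That gives 5 matching atoms.

5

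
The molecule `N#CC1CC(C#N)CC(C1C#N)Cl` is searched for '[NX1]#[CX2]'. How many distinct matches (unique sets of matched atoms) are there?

[NX1]#[CX2] is the SMARTS for a nitrile: a nitrogen triple-bonded to a two-connected carbon.
The molecule carries 3 separate instances of a nitrile (-C#N) meeting every constraint; each maps to a distinct set of atoms, giving 3 matches.

3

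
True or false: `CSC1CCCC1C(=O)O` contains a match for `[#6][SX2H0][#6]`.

The pattern [#6][SX2H0][#6] describes an aliphatic sulfur bridging two carbons with no H on the sulfur — a thioether.
The molecule carries a methylthio ether (-SCH3), whose atoms satisfy every constraint of the query, so the pattern matches.

True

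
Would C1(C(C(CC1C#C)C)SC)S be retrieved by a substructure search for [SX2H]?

The pattern [SX2H] describes an aliphatic sulfur with two connections, one being H — a thiol.
The molecule carries a thiol (-SH), whose atoms satisfy every constraint of the query, so the pattern matches.

Yes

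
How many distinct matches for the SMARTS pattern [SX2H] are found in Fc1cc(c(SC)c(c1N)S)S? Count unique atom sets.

[SX2H] is the SMARTS for a thiol: an aliphatic sulfur with two connections, one being H.
The molecule carries 2 separate instances of a thiol (-SH) meeting every constraint; each maps to a distinct set of atoms, giving 2 matches.

2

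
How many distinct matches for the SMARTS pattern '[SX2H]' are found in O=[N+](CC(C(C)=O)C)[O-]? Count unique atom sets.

0

[SX2H] is the SMARTS for a thiol: an aliphatic sulfur with two connections, one being H.
No fragment in the molecule satisfies every constraint, giving 0 matches.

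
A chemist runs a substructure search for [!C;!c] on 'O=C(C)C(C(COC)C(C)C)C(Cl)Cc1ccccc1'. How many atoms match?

The query [!C;!c] means: neither aliphatic nor aromatic carbon — same as [!#6].
Check the 20 heavy atoms by environment: 11× C → no; 2× O → match; 1× Cl → match; 6× c (aromatic) → no.
Summing the matching environments: 2 + 1 = 3 matching atoms.

3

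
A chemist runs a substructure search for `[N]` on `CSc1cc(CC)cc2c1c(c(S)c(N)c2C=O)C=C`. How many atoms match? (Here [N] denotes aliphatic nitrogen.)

1

The query [N] means: uppercase N matches aliphatic (non-aromatic) nitrogen only.
Check the 20 heavy atoms by environment: 10× c (aromatic) → no; 6× C → no; 2× S → no; 1× N → match; 1× O → no.
That gives 1 matching atom.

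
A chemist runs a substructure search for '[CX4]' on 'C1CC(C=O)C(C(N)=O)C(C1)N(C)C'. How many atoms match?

8

The query [CX4] means: C with X4: aliphatic carbon with exactly 4 total connections (bonds + H).
Check the 14 heavy atoms by environment: 8× C (X4) → match; 2× C (X3) → no; 2× O (X1) → no; 2× N (X3) → no.
That gives 8 matching atoms.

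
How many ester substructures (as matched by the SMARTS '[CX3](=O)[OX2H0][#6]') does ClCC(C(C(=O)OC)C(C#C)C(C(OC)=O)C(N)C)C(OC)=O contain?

3

[CX3](=O)[OX2H0][#6] is the SMARTS for an ester: a carbonyl carbon bonded to an oxygen that is itself bonded to carbon (no H on that O).
The molecule carries 3 separate instances of a methyl-ester group (-C(=O)OCH3) meeting every constraint; each maps to a distinct set of atoms, giving 3 matches.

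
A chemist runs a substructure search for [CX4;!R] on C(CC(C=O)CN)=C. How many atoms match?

Check the 8 heavy atoms by environment: 3× C (X4, acyclic) → match; 3× C (X3, acyclic) → no; 1× O (X1, acyclic) → no; 1× N (X3, acyclic) → no.
That gives 3 matching atoms.

3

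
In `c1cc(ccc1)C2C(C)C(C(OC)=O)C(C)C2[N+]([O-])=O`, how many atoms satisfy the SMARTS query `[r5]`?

5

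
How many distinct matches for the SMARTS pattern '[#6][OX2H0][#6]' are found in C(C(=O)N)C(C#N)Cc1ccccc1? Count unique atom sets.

[#6][OX2H0][#6] is the SMARTS for an ether: an aliphatic oxygen bridging two carbons with no H on the oxygen.
No fragment in the molecule satisfies every constraint, giving 0 matches.

0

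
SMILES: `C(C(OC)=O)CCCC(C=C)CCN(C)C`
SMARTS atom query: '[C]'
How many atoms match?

The query [C] means: uppercase C matches aliphatic (non-aromatic) carbon only.
Check the 16 heavy atoms by environment: 13× C → match; 2× O → no; 1× N → no.
That gives 13 matching atoms.

13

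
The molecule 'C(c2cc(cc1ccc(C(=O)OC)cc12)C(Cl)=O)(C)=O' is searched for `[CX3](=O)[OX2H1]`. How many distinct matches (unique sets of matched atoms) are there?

0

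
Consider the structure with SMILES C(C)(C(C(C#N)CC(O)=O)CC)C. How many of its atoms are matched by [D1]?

The query [D1] means: atom with exactly one heavy-atom neighbour (degree 1).
Check the 13 heavy atoms by environment: 3× C (D2) → no; 4× C (D3) → no; 1× N (D1) → match; 3× C (D1) → match; 2× O (D1) → match.
Summing the matching environments: 1 + 3 + 2 = 6 matching atoms.

6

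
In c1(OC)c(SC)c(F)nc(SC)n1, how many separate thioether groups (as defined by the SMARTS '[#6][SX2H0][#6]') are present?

2

[#6][SX2H0][#6] is the SMARTS for a thioether: an aliphatic sulfur bridging two carbons with no H on the sulfur.
The molecule carries 2 separate instances of a methylthio ether (-SCH3) meeting every constraint; each maps to a distinct set of atoms, giving 2 matches.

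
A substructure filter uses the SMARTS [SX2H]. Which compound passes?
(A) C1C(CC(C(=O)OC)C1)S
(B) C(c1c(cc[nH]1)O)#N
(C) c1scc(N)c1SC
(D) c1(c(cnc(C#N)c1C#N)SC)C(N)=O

A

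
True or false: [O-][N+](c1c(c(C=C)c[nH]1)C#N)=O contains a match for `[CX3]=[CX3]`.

The pattern [CX3]=[CX3] describes a non-aromatic C=C double bond between two sp2 carbons — an alkene.
The molecule carries a vinyl group (-CH=CH2), whose atoms satisfy every constraint of the query, so the pattern matches.

True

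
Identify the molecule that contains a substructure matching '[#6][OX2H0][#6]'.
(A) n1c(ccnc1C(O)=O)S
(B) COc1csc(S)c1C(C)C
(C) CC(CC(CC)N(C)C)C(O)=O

[#6][OX2H0][#6] describes an aliphatic oxygen bridging two carbons with no H on the oxygen (an ether).
(A) has a carboxylic acid group (-C(=O)OH) but the -OH oxygen has H1; the =O is OX1, not OX2.
(B) contains a methoxy ether (-OCH3), which satisfies every atom and bond constraint.
(C) has a carboxylic acid group (-C(=O)OH) but the -OH oxygen has H1; the =O is OX1, not OX2.
So the answer is (B).

B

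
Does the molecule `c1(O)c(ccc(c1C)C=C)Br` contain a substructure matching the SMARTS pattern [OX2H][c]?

The pattern [OX2H][c] describes a hydroxyl oxygen attached to an aromatic carbon — a phenol.
The molecule carries a hydroxyl group (-OH), whose atoms satisfy every constraint of the query, so the pattern matches.

Yes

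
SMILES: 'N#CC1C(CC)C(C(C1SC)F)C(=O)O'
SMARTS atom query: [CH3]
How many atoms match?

Check the 15 heavy atoms by environment: 5× C (H1) → no; 2× C (H0) → no; 1× N (H0) → no; 1× F (H0) → no; 1× O (H0) → no; 1× O (H1) → no; 1× C (H2) → no; 2× C (H3) → match; 1× S (H0) → no.
That gives 2 matching atoms.

2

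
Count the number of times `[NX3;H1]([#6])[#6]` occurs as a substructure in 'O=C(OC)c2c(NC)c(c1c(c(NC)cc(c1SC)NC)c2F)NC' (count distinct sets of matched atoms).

[NX3;H1]([#6])[#6] is the SMARTS for a secondary amine: a trivalent nitrogen with one H, bonded to two carbons.
The molecule carries 4 separate instances of an N-methylamino group (-NHCH3) meeting every constraint; each maps to a distinct set of atoms, giving 4 matches.

4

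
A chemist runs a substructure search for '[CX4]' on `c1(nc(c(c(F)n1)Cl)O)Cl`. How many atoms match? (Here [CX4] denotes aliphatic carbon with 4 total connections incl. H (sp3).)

0

The query [CX4] means: C with X4: aliphatic carbon with exactly 4 total connections (bonds + H).
Check the 10 heavy atoms by environment: 2× n (aromatic, X2) → no; 4× c (aromatic, X3) → no; 2× Cl (X1) → no; 1× F (X1) → no; 1× O (X2) → no.
No environment satisfies the query, so 0 matching atoms.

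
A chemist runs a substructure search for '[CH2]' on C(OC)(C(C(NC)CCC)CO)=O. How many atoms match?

3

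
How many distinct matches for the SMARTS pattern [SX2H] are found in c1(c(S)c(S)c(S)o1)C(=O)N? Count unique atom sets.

[SX2H] is the SMARTS for a thiol: an aliphatic sulfur with two connections, one being H.
The molecule carries 3 separate instances of a thiol (-SH) meeting every constraint; each maps to a distinct set of atoms, giving 3 matches.

3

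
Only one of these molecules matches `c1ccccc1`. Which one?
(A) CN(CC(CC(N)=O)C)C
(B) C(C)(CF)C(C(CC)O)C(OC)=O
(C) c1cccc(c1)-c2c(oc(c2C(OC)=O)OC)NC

C

c1ccccc1 describes six aromatic carbons in a ring (a benzene ring).
(A) has a methyl group (-CH3) but no six-membered all-carbon aromatic ring is present.
(B) has a methyl group (-CH3) but no six-membered all-carbon aromatic ring is present.
(C) contains a phenyl ring, which satisfies every atom and bond constraint.
So the answer is (C).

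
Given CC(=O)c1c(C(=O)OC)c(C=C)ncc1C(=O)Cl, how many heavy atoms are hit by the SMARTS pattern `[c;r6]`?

Check the 18 heavy atoms by environment: 1× n (aromatic, in 6-ring) → no; 5× c (aromatic, in 6-ring) → match; 7× C (acyclic) → no; 4× O (acyclic) → no; 1× Cl (acyclic) → no.
That gives 5 matching atoms.

5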